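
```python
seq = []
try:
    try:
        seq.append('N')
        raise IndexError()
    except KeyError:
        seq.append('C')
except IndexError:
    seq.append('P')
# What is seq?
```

Step-by-step execution trace:
1. Inner try: `seq.append('N')` → seq = ['N'].
2. `raise IndexError()` raises IndexError.
3. Inner `except KeyError` does not match IndexError; exception propagates to outer try.
4. Outer `except IndexError` matches → `seq.append('P')` → seq = ['N', 'P'].
Result: ['N', 'P']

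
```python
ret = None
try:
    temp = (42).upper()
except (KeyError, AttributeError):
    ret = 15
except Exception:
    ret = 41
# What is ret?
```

Step-by-step execution trace:
1. `temp = (42).upper()` raises AttributeError.
2. `except (KeyError, AttributeError)` matches (AttributeError is in the tuple) → ret = 15.
3. `except Exception` is not reached.
Result: 15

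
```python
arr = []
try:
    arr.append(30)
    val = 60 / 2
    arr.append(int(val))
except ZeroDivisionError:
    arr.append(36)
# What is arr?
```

Step-by-step execution trace:
1. try: `arr.append(30)` → arr = [30].
2. `val = 60 / 2` → val = 30.0. No exception raised.
3. `arr.append(int(val))` → arr = [30, 30].
4. `except ZeroDivisionError` is skipped (no exception was raised).
Result: [30, 30]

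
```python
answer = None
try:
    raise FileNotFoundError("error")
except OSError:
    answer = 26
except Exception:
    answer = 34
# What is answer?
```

Step-by-step execution trace:
1. `raise FileNotFoundError(...)` raises FileNotFoundError.
2. `except OSError` matches (FileNotFoundError is a subclass of OSError) → answer = 26.
3. `except Exception` is not reached.
Result: 26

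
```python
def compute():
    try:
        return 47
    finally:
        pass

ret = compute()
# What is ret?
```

Step-by-step execution trace:
1. `compute()` enters try: `return 47` sets pending return value 47.
2. Before returning, `finally: pass` runs (no effect).
3. compute() returns 47 → ret = 47.
Result: 47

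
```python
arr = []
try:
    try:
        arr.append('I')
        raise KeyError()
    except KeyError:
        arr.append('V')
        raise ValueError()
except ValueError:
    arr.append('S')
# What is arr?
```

Step-by-step execution trace:
1. Inner try: `arr.append('I')` → arr = ['I'].
2. `raise KeyError()` raises KeyError.
3. Inner `except KeyError` matches → `arr.append('V')` → arr = ['I', 'V'].
4. `raise ValueError()` raises ValueError; propagates to outer try.
5. Outer `except ValueError` matches → `arr.append('S')` → arr = ['I', 'V', 'S'].
Result: ['I', 'V', 'S']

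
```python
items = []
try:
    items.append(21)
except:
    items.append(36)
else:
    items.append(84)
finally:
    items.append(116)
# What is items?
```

Step-by-step execution trace:
1. try: `items.append(21)` → items = [21]. No exception raised.
2. `except` is skipped.
3. `else` runs: `items.append(84)` → items = [21, 84].
4. `finally` always runs: `items.append(116)` → items = [21, 84, 116].
Result: [21, 84, 116]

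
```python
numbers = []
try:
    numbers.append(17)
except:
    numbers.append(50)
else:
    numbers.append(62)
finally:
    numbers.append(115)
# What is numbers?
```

Step-by-step execution trace:
1. try: `numbers.append(17)` → numbers = [17]. No exception raised.
2. `except` is skipped.
3. `else` runs: `numbers.append(62)` → numbers = [17, 62].
4. `finally` always runs: `numbers.append(115)` → numbers = [17, 62, 115].
Result: [17, 62, 115]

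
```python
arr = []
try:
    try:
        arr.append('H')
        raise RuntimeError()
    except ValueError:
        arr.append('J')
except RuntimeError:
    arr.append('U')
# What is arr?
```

Step-by-step execution trace:
1. Inner try: `arr.append('H')` → arr = ['H'].
2. `raise RuntimeError()` raises RuntimeError.
3. Inner `except ValueError` does not match RuntimeError; exception propagates to outer try.
4. Outer `except RuntimeError` matches → `arr.append('U')` → arr = ['H', 'U'].
Result: ['H', 'U']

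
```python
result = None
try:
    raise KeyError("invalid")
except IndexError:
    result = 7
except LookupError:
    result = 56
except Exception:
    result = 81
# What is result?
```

Step-by-step execution trace:
1. `raise KeyError(...)` raises KeyError.
2. `except IndexError` does not match (KeyError is not a subclass of IndexError); skipped.
3. `except LookupError` matches (KeyError is a subclass of LookupError) → result = 56.
4. `except Exception` is not reached.
Result: 56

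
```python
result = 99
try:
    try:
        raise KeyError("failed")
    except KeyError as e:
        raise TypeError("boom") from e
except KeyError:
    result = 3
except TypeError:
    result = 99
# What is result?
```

Step-by-step execution trace:
1. Inner try raises KeyError; inner `except KeyError as e` catches it.
2. `raise TypeError(...) from e` raises TypeError (KeyError is attached as __cause__, but only TypeError is active).
3. Outer `except KeyError` does not match TypeError; skipped.
4. Outer `except TypeError` matches → result = 99.
Result: 99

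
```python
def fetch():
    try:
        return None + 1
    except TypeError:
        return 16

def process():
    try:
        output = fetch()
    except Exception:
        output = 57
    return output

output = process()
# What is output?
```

Step-by-step execution trace:
1. `process()` calls `fetch()`.
2. In fetch: `None + 1` raises TypeError; `except TypeError` catches it → returns 16.
3. In process: `output = fetch()` → output = 16. No exception reaches process.
4. `except Exception` is skipped; process returns 16.
5. output = 16.
Result: 16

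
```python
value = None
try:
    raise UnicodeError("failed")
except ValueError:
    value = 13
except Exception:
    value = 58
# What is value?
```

Step-by-step execution trace:
1. `raise UnicodeError(...)` raises UnicodeError.
2. `except ValueError` matches (UnicodeError is a subclass of ValueError) → value = 13.
3. `except Exception` is not reached.
Result: 13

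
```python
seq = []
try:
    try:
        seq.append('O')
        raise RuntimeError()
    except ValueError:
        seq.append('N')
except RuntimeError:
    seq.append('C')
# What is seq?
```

Step-by-step execution trace:
1. Inner try: `seq.append('O')` → seq = ['O'].
2. `raise RuntimeError()` raises RuntimeError.
3. Inner `except ValueError` does not match RuntimeError; exception propagates to outer try.
4. Outer `except RuntimeError` matches → `seq.append('C')` → seq = ['O', 'C'].
Result: ['O', 'C']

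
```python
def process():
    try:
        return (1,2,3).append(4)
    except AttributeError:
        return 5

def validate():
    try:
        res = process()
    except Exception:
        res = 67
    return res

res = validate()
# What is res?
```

Step-by-step execution trace:
1. `validate()` calls `process()`.
2. In process: `(1,2,3).append(4)` raises AttributeError; `except AttributeError` catches it → returns 5.
3. In validate: `res = process()` → res = 5. No exception reaches validate.
4. `except Exception` is skipped; validate returns 5.
5. res = 5.
Result: 5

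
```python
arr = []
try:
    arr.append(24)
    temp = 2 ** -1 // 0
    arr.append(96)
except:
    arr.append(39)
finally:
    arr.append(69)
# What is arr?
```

Step-by-step execution trace:
1. try: `arr.append(24)` → arr = [24].
2. `temp = 2 ** -1 // 0` raises ZeroDivisionError; `arr.append(96)` is not reached.
3. bare `except` matches → `arr.append(39)` → arr = [24, 39].
4. finally always runs: `arr.append(69)` → arr = [24, 39, 69].
Result: [24, 39, 69]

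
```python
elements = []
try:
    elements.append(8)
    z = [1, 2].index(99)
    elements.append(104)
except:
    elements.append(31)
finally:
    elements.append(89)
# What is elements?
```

Step-by-step execution trace:
1. try: `elements.append(8)` → elements = [8].
2. `z = [1, 2].index(99)` raises ValueError; `elements.append(104)` is not reached.
3. bare `except` matches → `elements.append(31)` → elements = [8, 31].
4. finally always runs: `elements.append(89)` → elements = [8, 31, 89].
Result: [8, 31, 89]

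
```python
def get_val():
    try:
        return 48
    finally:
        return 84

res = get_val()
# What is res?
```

Step-by-step execution trace:
1. `get_val()` enters try: `return 48` sets pending return value 48.
2. Before returning, `finally: return 84` runs and overrides the pending return.
3. get_val() returns 84 → res = 84.
Result: 84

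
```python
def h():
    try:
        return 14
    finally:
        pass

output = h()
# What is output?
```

Step-by-step execution trace:
1. `h()` enters try: `return 14` sets pending return value 14.
2. Before returning, `finally: pass` runs (no effect).
3. h() returns 14 → output = 14.
Result: 14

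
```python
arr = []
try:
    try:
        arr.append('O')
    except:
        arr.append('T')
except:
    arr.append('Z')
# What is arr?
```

Step-by-step execution trace:
1. Inner try: `arr.append('O')` → arr = ['O']. No exception raised.
2. Inner `except` is skipped.
3. Inner try completes normally; outer `except` is skipped.
Result: ['O']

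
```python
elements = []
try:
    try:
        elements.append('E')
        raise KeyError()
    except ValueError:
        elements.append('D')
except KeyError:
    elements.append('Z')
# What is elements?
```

Step-by-step execution trace:
1. Inner try: `elements.append('E')` → elements = ['E'].
2. `raise KeyError()` raises KeyError.
3. Inner `except ValueError` does not match KeyError; exception propagates to outer try.
4. Outer `except KeyError` matches → `elements.append('Z')` → elements = ['E', 'Z'].
Result: ['E', 'Z']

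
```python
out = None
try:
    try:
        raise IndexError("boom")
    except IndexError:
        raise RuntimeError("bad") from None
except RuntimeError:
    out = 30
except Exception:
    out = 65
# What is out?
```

Step-by-step execution trace:
1. Inner try raises IndexError; inner `except IndexError` catches it.
2. `raise RuntimeError(...) from None` raises RuntimeError (from None suppresses __context__, but the active exception is still RuntimeError).
3. Outer `except RuntimeError` matches → out = 30.
4. `except Exception` is not reached.
Result: 30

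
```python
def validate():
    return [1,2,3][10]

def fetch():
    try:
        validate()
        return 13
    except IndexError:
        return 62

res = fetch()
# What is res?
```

Step-by-step execution trace:
1. `fetch()` calls `validate()`.
2. `validate()` evaluates `[1,2,3][10]`, which raises IndexError; it propagates to the caller.
3. `return 13` is not reached.
4. `except IndexError` in fetch matches → returns 62.
5. res = 62.
Result: 62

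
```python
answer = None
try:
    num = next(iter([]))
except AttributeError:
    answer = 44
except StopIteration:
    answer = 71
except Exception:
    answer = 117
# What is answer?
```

Step-by-step execution trace:
1. `num = next(iter([]))` raises StopIteration.
2. `except AttributeError` does not match StopIteration; skipped.
3. `except StopIteration` matches → answer = 71.
4. Remaining except clauses are skipped.
Result: 71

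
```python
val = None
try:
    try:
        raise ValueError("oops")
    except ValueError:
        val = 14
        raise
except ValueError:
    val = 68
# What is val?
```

Step-by-step execution trace:
1. Inner try: `raise ValueError("oops")` raises ValueError.
2. Inner `except ValueError` matches → val = 14.
3. bare `raise` re-raises the same ValueError.
4. Outer `except ValueError` matches → val = 68.
Result: 68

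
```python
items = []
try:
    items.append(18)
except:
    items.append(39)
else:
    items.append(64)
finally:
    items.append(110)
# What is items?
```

Step-by-step execution trace:
1. try: `items.append(18)` → items = [18]. No exception raised.
2. `except` is skipped.
3. `else` runs: `items.append(64)` → items = [18, 64].
4. `finally` always runs: `items.append(110)` → items = [18, 64, 110].
Result: [18, 64, 110]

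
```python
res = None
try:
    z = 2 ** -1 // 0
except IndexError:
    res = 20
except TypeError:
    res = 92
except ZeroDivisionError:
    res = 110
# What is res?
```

Step-by-step execution trace:
1. `z = 2 ** -1 // 0` raises ZeroDivisionError.
2. `except IndexError` does not match ZeroDivisionError; skipped.
3. `except TypeError` does not match ZeroDivisionError; skipped.
4. `except ZeroDivisionError` matches → res = 110.
Result: 110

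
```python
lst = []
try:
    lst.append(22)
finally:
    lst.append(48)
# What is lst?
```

Step-by-step execution trace:
1. try: `lst.append(22)` → lst = [22].
2. The try body completes without raising.
3. finally always runs: `lst.append(48)` → lst = [22, 48].
Result: [22, 48]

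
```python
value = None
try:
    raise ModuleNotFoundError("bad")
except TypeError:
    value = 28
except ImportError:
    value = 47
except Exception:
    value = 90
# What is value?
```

Step-by-step execution trace:
1. `raise ModuleNotFoundError(...)` raises ModuleNotFoundError.
2. `except TypeError` does not match (ModuleNotFoundError is not a subclass of TypeError); skipped.
3. `except ImportError` matches (ModuleNotFoundError is a subclass of ImportError) → value = 47.
4. `except Exception` is not reached.
Result: 47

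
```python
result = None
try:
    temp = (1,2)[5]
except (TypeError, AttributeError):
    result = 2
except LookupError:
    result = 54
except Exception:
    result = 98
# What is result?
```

Step-by-step execution trace:
1. `temp = (1,2)[5]` raises IndexError.
2. `except (TypeError, AttributeError)` does not match IndexError; skipped.
3. `except LookupError` matches (IndexError is a subclass of LookupError) → result = 54.
4. `except Exception` is not reached.
Result: 54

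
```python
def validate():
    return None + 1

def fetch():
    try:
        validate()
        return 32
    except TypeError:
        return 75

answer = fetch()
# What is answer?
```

Step-by-step execution trace:
1. `fetch()` calls `validate()`.
2. `validate()` evaluates `None + 1`, which raises TypeError; it propagates to the caller.
3. `return 32` is not reached.
4. `except TypeError` in fetch matches → returns 75.
5. answer = 75.
Result: 75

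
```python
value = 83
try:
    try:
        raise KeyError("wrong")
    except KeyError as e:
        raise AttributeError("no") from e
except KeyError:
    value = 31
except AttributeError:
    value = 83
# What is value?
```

Step-by-step execution trace:
1. Inner try raises KeyError; inner `except KeyError as e` catches it.
2. `raise AttributeError(...) from e` raises AttributeError (KeyError is attached as __cause__, but only AttributeError is active).
3. Outer `except KeyError` does not match AttributeError; skipped.
4. Outer `except AttributeError` matches → value = 83.
Result: 83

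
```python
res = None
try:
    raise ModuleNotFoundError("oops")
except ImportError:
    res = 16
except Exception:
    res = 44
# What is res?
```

Step-by-step execution trace:
1. `raise ModuleNotFoundError(...)` raises ModuleNotFoundError.
2. `except ImportError` matches (ModuleNotFoundError is a subclass of ImportError) → res = 16.
3. `except Exception` is not reached.
Result: 16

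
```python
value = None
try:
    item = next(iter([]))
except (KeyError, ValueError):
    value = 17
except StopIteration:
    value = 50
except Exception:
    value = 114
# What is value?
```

Step-by-step execution trace:
1. `item = next(iter([]))` raises StopIteration.
2. `except (KeyError, ValueError)` does not match StopIteration; skipped.
3. `except StopIteration` matches (exact type match) → value = 50.
4. `except Exception` is not reached.
Result: 50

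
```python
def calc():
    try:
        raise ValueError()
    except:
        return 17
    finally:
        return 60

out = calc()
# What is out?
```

Step-by-step execution trace:
1. `calc()` enters try: `raise ValueError()` raises ValueError.
2. bare `except` matches → `return 17` sets pending return value 17.
3. Before returning, `finally: return 60` runs and overrides the pending return.
4. calc() returns 60 → out = 60.
Result: 60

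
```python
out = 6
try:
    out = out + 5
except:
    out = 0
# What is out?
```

Step-by-step execution trace:
1. out starts at 6.
2. try: `out = out + 5` → out = 11. No exception raised.
3. `except` is skipped.
Result: 11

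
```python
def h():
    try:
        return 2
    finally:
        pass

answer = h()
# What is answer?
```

Step-by-step execution trace:
1. `h()` enters try: `return 2` sets pending return value 2.
2. Before returning, `finally: pass` runs (no effect).
3. h() returns 2 → answer = 2.
Result: 2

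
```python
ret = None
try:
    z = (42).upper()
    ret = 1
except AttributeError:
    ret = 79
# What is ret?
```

Step-by-step execution trace:
1. `z = (42).upper()` raises AttributeError.
2. `ret = 1` is not reached.
3. `except AttributeError` matches → ret = 79.
Result: 79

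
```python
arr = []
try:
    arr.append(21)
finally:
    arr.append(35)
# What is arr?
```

Step-by-step execution trace:
1. try: `arr.append(21)` → arr = [21].
2. The try body completes without raising.
3. finally always runs: `arr.append(35)` → arr = [21, 35].
Result: [21, 35]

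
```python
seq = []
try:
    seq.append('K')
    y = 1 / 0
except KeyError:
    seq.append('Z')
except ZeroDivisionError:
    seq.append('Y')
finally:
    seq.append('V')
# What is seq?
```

Step-by-step execution trace:
1. try: `seq.append('K')` → seq = ['K'].
2. `y = 1 / 0` raises ZeroDivisionError.
3. `except KeyError` does not match ZeroDivisionError; skipped.
4. `except ZeroDivisionError` matches → `seq.append('Y')` → seq = ['K', 'Y'].
5. finally always runs: `seq.append('V')` → seq = ['K', 'Y', 'V'].
Result: ['K', 'Y', 'V']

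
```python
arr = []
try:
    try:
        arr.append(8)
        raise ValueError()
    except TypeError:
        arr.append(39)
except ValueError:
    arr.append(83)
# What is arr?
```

Step-by-step execution trace:
1. Inner try: `arr.append(8)` → arr = [8].
2. `raise ValueError()` raises ValueError.
3. Inner `except TypeError` does not match ValueError; exception propagates to outer try.
4. Outer `except ValueError` matches → `arr.append(83)` → arr = [8, 83].
Result: [8, 83]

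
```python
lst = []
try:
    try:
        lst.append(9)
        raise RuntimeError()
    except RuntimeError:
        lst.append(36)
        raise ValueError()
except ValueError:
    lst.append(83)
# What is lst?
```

Step-by-step execution trace:
1. Inner try: `lst.append(9)` → lst = [9].
2. `raise RuntimeError()` raises RuntimeError.
3. Inner `except RuntimeError` matches → `lst.append(36)` → lst = [9, 36].
4. `raise ValueError()` raises ValueError; propagates to outer try.
5. Outer `except ValueError` matches → `lst.append(83)` → lst = [9, 36, 83].
Result: [9, 36, 83]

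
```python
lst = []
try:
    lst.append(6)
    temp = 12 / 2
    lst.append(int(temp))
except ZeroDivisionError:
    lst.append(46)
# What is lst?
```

Step-by-step execution trace:
1. try: `lst.append(6)` → lst = [6].
2. `temp = 12 / 2` → temp = 6.0. No exception raised.
3. `lst.append(int(temp))` → lst = [6, 6].
4. `except ZeroDivisionError` is skipped (no exception was raised).
Result: [6, 6]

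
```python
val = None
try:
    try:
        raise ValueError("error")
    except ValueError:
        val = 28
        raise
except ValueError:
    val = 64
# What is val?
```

Step-by-step execution trace:
1. Inner try: `raise ValueError("error")` raises ValueError.
2. Inner `except ValueError` matches → val = 28.
3. bare `raise` re-raises the same ValueError.
4. Outer `except ValueError` matches → val = 64.
Result: 64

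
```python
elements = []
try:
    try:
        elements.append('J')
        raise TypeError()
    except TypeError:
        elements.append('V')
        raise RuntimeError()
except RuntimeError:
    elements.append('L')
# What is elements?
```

Step-by-step execution trace:
1. Inner try: `elements.append('J')` → elements = ['J'].
2. `raise TypeError()` raises TypeError.
3. Inner `except TypeError` matches → `elements.append('V')` → elements = ['J', 'V'].
4. `raise RuntimeError()` raises RuntimeError; propagates to outer try.
5. Outer `except RuntimeError` matches → `elements.append('L')` → elements = ['J', 'V', 'L'].
Result: ['J', 'V', 'L']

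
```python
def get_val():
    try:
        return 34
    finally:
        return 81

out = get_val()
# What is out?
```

Step-by-step execution trace:
1. `get_val()` enters try: `return 34` sets pending return value 34.
2. Before returning, `finally: return 81` runs and overrides the pending return.
3. get_val() returns 81 → out = 81.
Result: 81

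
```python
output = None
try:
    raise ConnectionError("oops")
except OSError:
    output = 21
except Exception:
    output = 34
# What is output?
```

Step-by-step execution trace:
1. `raise ConnectionError(...)` raises ConnectionError.
2. `except OSError` matches (ConnectionError is a subclass of OSError) → output = 21.
3. `except Exception` is not reached.
Result: 21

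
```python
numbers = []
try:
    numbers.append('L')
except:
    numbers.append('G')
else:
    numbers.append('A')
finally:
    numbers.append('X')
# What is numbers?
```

Step-by-step execution trace:
1. try: `numbers.append('L')` → numbers = ['L']. No exception raised.
2. `except` is skipped.
3. `else` runs: `numbers.append('A')` → numbers = ['L', 'A'].
4. `finally` always runs: `numbers.append('X')` → numbers = ['L', 'A', 'X'].
Result: ['L', 'A', 'X']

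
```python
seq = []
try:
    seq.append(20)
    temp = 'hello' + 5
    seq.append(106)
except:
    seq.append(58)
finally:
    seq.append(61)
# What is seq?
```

Step-by-step execution trace:
1. try: `seq.append(20)` → seq = [20].
2. `temp = 'hello' + 5` raises TypeError; `seq.append(106)` is not reached.
3. bare `except` matches → `seq.append(58)` → seq = [20, 58].
4. finally always runs: `seq.append(61)` → seq = [20, 58, 61].
Result: [20, 58, 61]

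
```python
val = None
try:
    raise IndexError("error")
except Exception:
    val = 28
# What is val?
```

Step-by-step execution trace:
1. `raise IndexError(...)` raises IndexError.
2. `except Exception` matches (IndexError is a subclass of Exception) → val = 28.
Result: 28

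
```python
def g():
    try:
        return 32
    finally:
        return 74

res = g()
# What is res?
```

Step-by-step execution trace:
1. `g()` enters try: `return 32` sets pending return value 32.
2. Before returning, `finally: return 74` runs and overrides the pending return.
3. g() returns 74 → res = 74.
Result: 74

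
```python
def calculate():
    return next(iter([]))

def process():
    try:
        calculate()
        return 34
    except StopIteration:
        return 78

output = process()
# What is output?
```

Step-by-step execution trace:
1. `process()` calls `calculate()`.
2. `calculate()` evaluates `next(iter([]))`, which raises StopIteration; it propagates to the caller.
3. `return 34` is not reached.
4. `except StopIteration` in process matches → returns 78.
5. output = 78.
Result: 78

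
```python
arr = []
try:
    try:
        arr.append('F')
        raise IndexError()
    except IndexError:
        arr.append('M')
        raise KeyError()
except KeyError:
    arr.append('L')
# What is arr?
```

Step-by-step execution trace:
1. Inner try: `arr.append('F')` → arr = ['F'].
2. `raise IndexError()` raises IndexError.
3. Inner `except IndexError` matches → `arr.append('M')` → arr = ['F', 'M'].
4. `raise KeyError()` raises KeyError; propagates to outer try.
5. Outer `except KeyError` matches → `arr.append('L')` → arr = ['F', 'M', 'L'].
Result: ['F', 'M', 'L']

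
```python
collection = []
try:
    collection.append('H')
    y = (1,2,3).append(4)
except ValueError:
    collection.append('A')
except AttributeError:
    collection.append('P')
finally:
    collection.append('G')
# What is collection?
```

Step-by-step execution trace:
1. try: `collection.append('H')` → collection = ['H'].
2. `y = (1,2,3).append(4)` raises AttributeError.
3. `except ValueError` does not match AttributeError; skipped.
4. `except AttributeError` matches → `collection.append('P')` → collection = ['H', 'P'].
5. finally always runs: `collection.append('G')` → collection = ['H', 'P', 'G'].
Result: ['H', 'P', 'G']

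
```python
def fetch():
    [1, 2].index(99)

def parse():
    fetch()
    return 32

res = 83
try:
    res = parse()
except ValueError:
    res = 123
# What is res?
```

Step-by-step execution trace:
1. res starts at 83.
2. try: `parse()` calls `fetch()`.
3. `fetch()` evaluates `[1, 2].index(99)`, which raises ValueError; it propagates through parse (uncaught).
4. `return 32` in parse is not reached; the assignment to res does not complete.
5. `except ValueError` matches → res = 123.
Result: 123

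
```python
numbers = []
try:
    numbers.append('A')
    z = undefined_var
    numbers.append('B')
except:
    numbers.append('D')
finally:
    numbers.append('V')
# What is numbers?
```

Step-by-step execution trace:
1. try: `numbers.append('A')` → numbers = ['A'].
2. `z = undefined_var` raises NameError; `numbers.append('B')` is not reached.
3. bare `except` matches → `numbers.append('D')` → numbers = ['A', 'D'].
4. finally always runs: `numbers.append('V')` → numbers = ['A', 'D', 'V'].
Result: ['A', 'D', 'V']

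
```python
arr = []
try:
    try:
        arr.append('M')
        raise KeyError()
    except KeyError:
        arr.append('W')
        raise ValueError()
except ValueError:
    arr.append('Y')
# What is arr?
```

Step-by-step execution trace:
1. Inner try: `arr.append('M')` → arr = ['M'].
2. `raise KeyError()` raises KeyError.
3. Inner `except KeyError` matches → `arr.append('W')` → arr = ['M', 'W'].
4. `raise ValueError()` raises ValueError; propagates to outer try.
5. Outer `except ValueError` matches → `arr.append('Y')` → arr = ['M', 'W', 'Y'].
Result: ['M', 'W', 'Y']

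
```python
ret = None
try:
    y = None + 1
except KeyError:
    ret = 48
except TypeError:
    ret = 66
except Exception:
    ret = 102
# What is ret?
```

Step-by-step execution trace:
1. `y = None + 1` raises TypeError.
2. `except KeyError` does not match TypeError; skipped.
3. `except TypeError` matches → ret = 66.
4. Remaining except clauses are skipped.
Result: 66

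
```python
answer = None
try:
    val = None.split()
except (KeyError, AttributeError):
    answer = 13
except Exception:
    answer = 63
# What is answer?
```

Step-by-step execution trace:
1. `val = None.split()` raises AttributeError.
2. `except (KeyError, AttributeError)` matches (AttributeError is in the tuple) → answer = 13.
3. `except Exception` is not reached.
Result: 13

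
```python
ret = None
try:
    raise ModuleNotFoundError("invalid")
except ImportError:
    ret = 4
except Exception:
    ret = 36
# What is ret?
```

Step-by-step execution trace:
1. `raise ModuleNotFoundError(...)` raises ModuleNotFoundError.
2. `except ImportError` matches (ModuleNotFoundError is a subclass of ImportError) → ret = 4.
3. `except Exception` is not reached.
Result: 4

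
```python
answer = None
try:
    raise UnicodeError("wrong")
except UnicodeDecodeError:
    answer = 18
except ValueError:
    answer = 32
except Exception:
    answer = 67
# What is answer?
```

Step-by-step execution trace:
1. `raise UnicodeError(...)` raises UnicodeError.
2. `except UnicodeDecodeError` does not match (UnicodeError is not a subclass of UnicodeDecodeError); skipped.
3. `except ValueError` matches (UnicodeError is a subclass of ValueError) → answer = 32.
4. `except Exception` is not reached.
Result: 32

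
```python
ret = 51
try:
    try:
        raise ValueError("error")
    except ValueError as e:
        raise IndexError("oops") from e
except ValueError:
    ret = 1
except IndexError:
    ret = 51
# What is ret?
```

Step-by-step execution trace:
1. Inner try raises ValueError; inner `except ValueError as e` catches it.
2. `raise IndexError(...) from e` raises IndexError (ValueError is attached as __cause__, but only IndexError is active).
3. Outer `except ValueError` does not match IndexError; skipped.
4. Outer `except IndexError` matches → ret = 51.
Result: 51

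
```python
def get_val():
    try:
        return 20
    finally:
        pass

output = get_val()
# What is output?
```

Step-by-step execution trace:
1. `get_val()` enters try: `return 20` sets pending return value 20.
2. Before returning, `finally: pass` runs (no effect).
3. get_val() returns 20 → output = 20.
Result: 20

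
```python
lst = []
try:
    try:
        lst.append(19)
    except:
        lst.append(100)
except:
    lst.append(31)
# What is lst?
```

Step-by-step execution trace:
1. Inner try: `lst.append(19)` → lst = [19]. No exception raised.
2. Inner `except` is skipped.
3. Inner try completes normally; outer `except` is skipped.
Result: [19]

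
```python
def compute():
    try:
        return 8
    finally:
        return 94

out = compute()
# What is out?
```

Step-by-step execution trace:
1. `compute()` enters try: `return 8` sets pending return value 8.
2. Before returning, `finally: return 94` runs and overrides the pending return.
3. compute() returns 94 → out = 94.
Result: 94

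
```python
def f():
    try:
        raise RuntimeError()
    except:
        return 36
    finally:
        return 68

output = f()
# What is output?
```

Step-by-step execution trace:
1. `f()` enters try: `raise RuntimeError()` raises RuntimeError.
2. bare `except` matches → `return 36` sets pending return value 36.
3. Before returning, `finally: return 68` runs and overrides the pending return.
4. f() returns 68 → output = 68.
Result: 68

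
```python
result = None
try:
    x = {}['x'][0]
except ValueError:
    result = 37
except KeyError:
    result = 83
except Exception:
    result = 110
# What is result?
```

Step-by-step execution trace:
1. `x = {}['x'][0]` raises KeyError.
2. `except ValueError` does not match KeyError; skipped.
3. `except KeyError` matches → result = 83.
4. Remaining except clauses are skipped.
Result: 83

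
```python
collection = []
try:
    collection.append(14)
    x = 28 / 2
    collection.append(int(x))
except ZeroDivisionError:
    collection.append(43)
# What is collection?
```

Step-by-step execution trace:
1. try: `collection.append(14)` → collection = [14].
2. `x = 28 / 2` → x = 14.0. No exception raised.
3. `collection.append(int(x))` → collection = [14, 14].
4. `except ZeroDivisionError` is skipped (no exception was raised).
Result: [14, 14]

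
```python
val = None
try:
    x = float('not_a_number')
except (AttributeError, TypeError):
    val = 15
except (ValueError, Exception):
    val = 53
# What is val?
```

Step-by-step execution trace:
1. `x = float('not_a_number')` raises ValueError.
2. `except (AttributeError, TypeError)` does not match ValueError; skipped.
3. `except (ValueError, Exception)` matches (ValueError is in the tuple) → val = 53.
Result: 53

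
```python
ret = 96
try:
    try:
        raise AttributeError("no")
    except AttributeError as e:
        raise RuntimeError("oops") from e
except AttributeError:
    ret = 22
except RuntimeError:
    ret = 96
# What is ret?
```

Step-by-step execution trace:
1. Inner try raises AttributeError; inner `except AttributeError as e` catches it.
2. `raise RuntimeError(...) from e` raises RuntimeError (AttributeError is attached as __cause__, but only RuntimeError is active).
3. Outer `except AttributeError` does not match RuntimeError; skipped.
4. Outer `except RuntimeError` matches → ret = 96.
Result: 96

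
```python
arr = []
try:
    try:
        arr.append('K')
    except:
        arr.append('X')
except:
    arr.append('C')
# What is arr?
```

Step-by-step execution trace:
1. Inner try: `arr.append('K')` → arr = ['K']. No exception raised.
2. Inner `except` is skipped.
3. Inner try completes normally; outer `except` is skipped.
Result: ['K']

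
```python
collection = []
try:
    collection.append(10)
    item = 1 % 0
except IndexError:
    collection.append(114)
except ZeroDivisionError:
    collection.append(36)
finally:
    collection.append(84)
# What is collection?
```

Step-by-step execution trace:
1. try: `collection.append(10)` → collection = [10].
2. `item = 1 % 0` raises ZeroDivisionError.
3. `except IndexError` does not match ZeroDivisionError; skipped.
4. `except ZeroDivisionError` matches → `collection.append(36)` → collection = [10, 36].
5. finally always runs: `collection.append(84)` → collection = [10, 36, 84].
Result: [10, 36, 84]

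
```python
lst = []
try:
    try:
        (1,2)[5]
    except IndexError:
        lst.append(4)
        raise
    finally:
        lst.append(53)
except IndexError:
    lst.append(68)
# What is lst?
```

Step-by-step execution trace:
1. Inner try: `(1,2)[5]` raises IndexError.
2. Inner `except IndexError` matches → `lst.append(4)` → lst = [4].
3. bare `raise` re-raises IndexError.
4. Inner `finally` runs during unwinding: `lst.append(53)` → lst = [4, 53].
5. Outer `except IndexError` matches → `lst.append(68)` → lst = [4, 53, 68].
Result: [4, 53, 68]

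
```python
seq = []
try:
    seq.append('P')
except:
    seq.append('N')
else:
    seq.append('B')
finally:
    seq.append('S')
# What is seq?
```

Step-by-step execution trace:
1. try: `seq.append('P')` → seq = ['P']. No exception raised.
2. `except` is skipped.
3. `else` runs: `seq.append('B')` → seq = ['P', 'B'].
4. `finally` always runs: `seq.append('S')` → seq = ['P', 'B', 'S'].
Result: ['P', 'B', 'S']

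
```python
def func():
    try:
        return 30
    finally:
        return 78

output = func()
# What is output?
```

Step-by-step execution trace:
1. `func()` enters try: `return 30` sets pending return value 30.
2. Before returning, `finally: return 78` runs and overrides the pending return.
3. func() returns 78 → output = 78.
Result: 78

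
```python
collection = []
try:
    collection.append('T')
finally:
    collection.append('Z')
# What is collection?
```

Step-by-step execution trace:
1. try: `collection.append('T')` → collection = ['T'].
2. The try body completes without raising.
3. finally always runs: `collection.append('Z')` → collection = ['T', 'Z'].
Result: ['T', 'Z']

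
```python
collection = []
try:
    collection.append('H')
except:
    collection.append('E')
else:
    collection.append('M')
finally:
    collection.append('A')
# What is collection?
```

Step-by-step execution trace:
1. try: `collection.append('H')` → collection = ['H']. No exception raised.
2. `except` is skipped.
3. `else` runs: `collection.append('M')` → collection = ['H', 'M'].
4. `finally` always runs: `collection.append('A')` → collection = ['H', 'M', 'A'].
Result: ['H', 'M', 'A']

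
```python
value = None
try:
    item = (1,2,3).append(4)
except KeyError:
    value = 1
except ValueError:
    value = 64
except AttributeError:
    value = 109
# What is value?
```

Step-by-step execution trace:
1. `item = (1,2,3).append(4)` raises AttributeError.
2. `except KeyError` does not match AttributeError; skipped.
3. `except ValueError` does not match AttributeError; skipped.
4. `except AttributeError` matches → value = 109.
Result: 109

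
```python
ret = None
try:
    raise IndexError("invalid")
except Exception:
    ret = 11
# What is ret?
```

Step-by-step execution trace:
1. `raise IndexError(...)` raises IndexError.
2. `except Exception` matches (IndexError is a subclass of Exception) → ret = 11.
Result: 11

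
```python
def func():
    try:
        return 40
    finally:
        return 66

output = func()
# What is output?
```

Step-by-step execution trace:
1. `func()` enters try: `return 40` sets pending return value 40.
2. Before returning, `finally: return 66` runs and overrides the pending return.
3. func() returns 66 → output = 66.
Result: 66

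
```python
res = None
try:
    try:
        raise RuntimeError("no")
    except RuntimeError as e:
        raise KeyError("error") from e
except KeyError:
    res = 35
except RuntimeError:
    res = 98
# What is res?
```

Step-by-step execution trace:
1. Inner try raises RuntimeError; inner `except RuntimeError as e` catches it.
2. `raise KeyError(...) from e` raises KeyError (RuntimeError is attached as __cause__, but only KeyError is active).
3. Outer `except KeyError` matches → res = 35.
4. `except RuntimeError` is not reached.
Result: 35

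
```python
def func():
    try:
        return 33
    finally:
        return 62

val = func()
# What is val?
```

Step-by-step execution trace:
1. `func()` enters try: `return 33` sets pending return value 33.
2. Before returning, `finally: return 62` runs and overrides the pending return.
3. func() returns 62 → val = 62.
Result: 62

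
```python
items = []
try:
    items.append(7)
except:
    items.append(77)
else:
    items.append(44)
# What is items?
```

Step-by-step execution trace:
1. try: `items.append(7)` → items = [7]. No exception raised.
2. `except` is skipped.
3. `else` runs (try completed without exception): `items.append(44)` → items = [7, 44].
Result: [7, 44]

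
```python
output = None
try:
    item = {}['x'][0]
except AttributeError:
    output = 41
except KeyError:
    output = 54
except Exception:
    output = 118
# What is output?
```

Step-by-step execution trace:
1. `item = {}['x'][0]` raises KeyError.
2. `except AttributeError` does not match KeyError; skipped.
3. `except KeyError` matches → output = 54.
4. Remaining except clauses are skipped.
Result: 54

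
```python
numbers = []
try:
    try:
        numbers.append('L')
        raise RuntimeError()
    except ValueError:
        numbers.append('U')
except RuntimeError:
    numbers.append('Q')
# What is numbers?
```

Step-by-step execution trace:
1. Inner try: `numbers.append('L')` → numbers = ['L'].
2. `raise RuntimeError()` raises RuntimeError.
3. Inner `except ValueError` does not match RuntimeError; exception propagates to outer try.
4. Outer `except RuntimeError` matches → `numbers.append('Q')` → numbers = ['L', 'Q'].
Result: ['L', 'Q']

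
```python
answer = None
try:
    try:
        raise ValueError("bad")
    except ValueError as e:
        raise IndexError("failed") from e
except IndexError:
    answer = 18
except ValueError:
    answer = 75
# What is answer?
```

Step-by-step execution trace:
1. Inner try raises ValueError; inner `except ValueError as e` catches it.
2. `raise IndexError(...) from e` raises IndexError (ValueError is attached as __cause__, but only IndexError is active).
3. Outer `except IndexError` matches → answer = 18.
4. `except ValueError` is not reached.
Result: 18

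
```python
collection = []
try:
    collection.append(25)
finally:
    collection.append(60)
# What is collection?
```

Step-by-step execution trace:
1. try: `collection.append(25)` → collection = [25].
2. The try body completes without raising.
3. finally always runs: `collection.append(60)` → collection = [25, 60].
Result: [25, 60]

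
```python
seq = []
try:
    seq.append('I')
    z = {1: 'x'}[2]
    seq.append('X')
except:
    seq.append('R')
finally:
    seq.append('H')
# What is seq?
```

Step-by-step execution trace:
1. try: `seq.append('I')` → seq = ['I'].
2. `z = {1: 'x'}[2]` raises KeyError; `seq.append('X')` is not reached.
3. bare `except` matches → `seq.append('R')` → seq = ['I', 'R'].
4. finally always runs: `seq.append('H')` → seq = ['I', 'R', 'H'].
Result: ['I', 'R', 'H']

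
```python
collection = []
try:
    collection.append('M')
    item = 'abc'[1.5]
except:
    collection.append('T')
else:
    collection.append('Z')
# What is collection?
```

Step-by-step execution trace:
1. try: `collection.append('M')` → collection = ['M'].
2. `item = 'abc'[1.5]` raises TypeError.
3. bare `except` matches → `collection.append('T')` → collection = ['M', 'T'].
4. `else` is skipped (an exception was raised).
Result: ['M', 'T']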